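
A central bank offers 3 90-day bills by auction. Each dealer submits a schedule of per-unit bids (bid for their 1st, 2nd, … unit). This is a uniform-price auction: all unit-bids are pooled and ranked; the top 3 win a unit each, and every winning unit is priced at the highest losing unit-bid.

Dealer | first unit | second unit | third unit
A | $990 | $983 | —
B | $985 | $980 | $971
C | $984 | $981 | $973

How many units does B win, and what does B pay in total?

Pooled unit-bids ranked (top 3): 990 (A-1), 985 (B-1), 984 (C-1)
First bid not allocated: $983.
B wins 1 unit(s) at $983 each.

B: 1 unit, pays $983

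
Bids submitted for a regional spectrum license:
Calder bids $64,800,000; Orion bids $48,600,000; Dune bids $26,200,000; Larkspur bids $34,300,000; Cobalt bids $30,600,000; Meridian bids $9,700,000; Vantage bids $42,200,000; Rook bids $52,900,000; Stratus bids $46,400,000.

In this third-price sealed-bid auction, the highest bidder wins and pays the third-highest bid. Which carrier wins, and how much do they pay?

Calder pays $48,600,000

Sorting bids: 64,800,000 (Calder) > 52,900,000 (Rook) > 48,600,000 (Orion) > 46,400,000 (Stratus) > 42,200,000 (Vantage) > 34,300,000 (Larkspur) > …
Calder wins; payment is bid #3 in the ranking = $48,600,000.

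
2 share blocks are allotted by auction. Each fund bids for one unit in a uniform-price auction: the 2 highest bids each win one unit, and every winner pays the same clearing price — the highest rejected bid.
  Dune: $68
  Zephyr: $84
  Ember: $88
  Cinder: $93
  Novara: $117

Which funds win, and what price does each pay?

Novara, Cinder; each pays $88

Ordering the bids: 117 (Novara), 93 (Cinder), 88 (Ember), 84 (Zephyr), …
The 2 highest are Novara, Cinder.
Clearing price = highest rejected bid = $88.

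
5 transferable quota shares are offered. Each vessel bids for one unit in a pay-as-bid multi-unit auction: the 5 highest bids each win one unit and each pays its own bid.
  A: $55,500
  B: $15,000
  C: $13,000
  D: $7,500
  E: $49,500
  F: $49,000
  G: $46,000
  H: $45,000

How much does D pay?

D pays $0

Ordering the bids: 55,500 (A), 49,500 (E), 49,000 (F), 46,000 (G), 45,000 (H), 15,000 (B), 13,000 (C), …
Top 5: A, E, F, G, H.
D does not win → $0.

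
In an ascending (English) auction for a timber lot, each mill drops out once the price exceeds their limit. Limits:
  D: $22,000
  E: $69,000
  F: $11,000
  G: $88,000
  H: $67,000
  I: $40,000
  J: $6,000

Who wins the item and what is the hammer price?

Limits in order: 88,000 (G) > 69,000 (E) > 67,000 (H) > 40,000 (I) > 22,000 (D) > 11,000 (F) > …
Once the price passes $69,000, only G is left; the hammer falls at E's limit of $69,000.

G wins at $69,000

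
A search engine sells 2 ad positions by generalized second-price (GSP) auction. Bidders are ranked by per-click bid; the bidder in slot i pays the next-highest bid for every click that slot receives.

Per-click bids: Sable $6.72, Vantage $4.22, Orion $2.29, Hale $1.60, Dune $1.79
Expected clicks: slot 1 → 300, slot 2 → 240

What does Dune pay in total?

Dune pays $0.00

Ranked by bid: $6.72 (Sable) > $4.22 (Vantage) > $2.29 (Orion) > …
Dune ranks below slot 2 → no slot, pays nothing.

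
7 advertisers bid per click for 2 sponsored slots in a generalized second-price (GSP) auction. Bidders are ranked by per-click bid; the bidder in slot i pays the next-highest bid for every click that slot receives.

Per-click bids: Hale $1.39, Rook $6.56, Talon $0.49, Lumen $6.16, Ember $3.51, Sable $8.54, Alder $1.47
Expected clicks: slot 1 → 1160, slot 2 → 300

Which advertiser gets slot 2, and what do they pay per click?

Rook; $6.16 per click

Sorting advertisers: $8.54 (Sable) > $6.56 (Rook) > $6.16 (Lumen) > …
Slot 2 goes to the second-ranked bidder, Rook, who pays the next bid down: $6.16/click.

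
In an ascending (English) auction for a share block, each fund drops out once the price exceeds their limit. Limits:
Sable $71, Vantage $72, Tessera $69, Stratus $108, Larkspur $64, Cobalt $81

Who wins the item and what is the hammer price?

Stratus wins at $81

Limits ranked: 108 (Stratus) > 81 (Cobalt) > 72 (Vantage) > 71 (Sable) > 69 (Tessera) > 64 (Larkspur)
Cobalt is the last rival to drop out, at $81; Stratus remains and wins at that price.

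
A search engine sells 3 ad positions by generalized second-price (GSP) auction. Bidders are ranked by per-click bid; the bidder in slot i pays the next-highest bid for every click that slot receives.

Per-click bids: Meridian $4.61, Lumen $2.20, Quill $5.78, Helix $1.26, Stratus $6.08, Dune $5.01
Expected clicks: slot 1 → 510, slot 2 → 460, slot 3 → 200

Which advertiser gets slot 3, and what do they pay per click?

Dune; $4.61 per click

Per-click bids in order: $6.08 (Stratus) > $5.78 (Quill) > $5.01 (Dune) > $4.61 (Meridian) > …
Slot 3 goes to the third-ranked bidder, Dune, who pays the next bid down: $4.61/click.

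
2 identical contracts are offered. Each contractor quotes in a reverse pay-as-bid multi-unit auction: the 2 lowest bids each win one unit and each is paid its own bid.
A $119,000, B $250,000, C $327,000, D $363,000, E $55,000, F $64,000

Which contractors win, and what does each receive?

E $55,000, F $64,000

Sorting: 55,000 (E), 64,000 (F), 119,000 (A), 250,000 (B), …
Lowest 2: E, F.
Each winner is paid its own bid: E $55,000, F $64,000.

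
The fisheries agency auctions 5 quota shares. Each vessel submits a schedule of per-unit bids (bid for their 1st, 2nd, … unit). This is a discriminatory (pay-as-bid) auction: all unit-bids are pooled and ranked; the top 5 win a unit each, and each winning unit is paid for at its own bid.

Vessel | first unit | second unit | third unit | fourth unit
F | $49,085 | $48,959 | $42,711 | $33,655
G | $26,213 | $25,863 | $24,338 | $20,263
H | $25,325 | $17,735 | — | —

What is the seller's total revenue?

Total revenue: $200,623

All unit-bids, highest first — top 5: 49,085 (F-1), 48,959 (F-2), 42,711 (F-3), 33,655 (F-4), 26,213 (G-1)
Next rejected bid: $25,863 (not a price — pay-as-bid).
Each winning unit pays its own bid.
Revenue = 49,085 + 48,959 + 42,711 + 33,655 + 26,213 = $200,623.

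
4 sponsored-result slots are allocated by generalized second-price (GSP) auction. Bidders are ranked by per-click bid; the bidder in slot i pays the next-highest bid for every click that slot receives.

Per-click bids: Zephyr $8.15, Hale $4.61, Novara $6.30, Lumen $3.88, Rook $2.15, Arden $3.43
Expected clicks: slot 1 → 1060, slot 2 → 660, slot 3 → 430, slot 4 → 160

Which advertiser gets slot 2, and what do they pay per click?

Novara; $4.61 per click

Per-click bids in order: $8.15 (Zephyr) > $6.30 (Novara) > $4.61 (Hale) > $3.88 (Lumen) > $3.43 (Arden) > …
Slot 2 goes to the second-ranked bidder, Novara, who pays the next bid down: $4.61/click.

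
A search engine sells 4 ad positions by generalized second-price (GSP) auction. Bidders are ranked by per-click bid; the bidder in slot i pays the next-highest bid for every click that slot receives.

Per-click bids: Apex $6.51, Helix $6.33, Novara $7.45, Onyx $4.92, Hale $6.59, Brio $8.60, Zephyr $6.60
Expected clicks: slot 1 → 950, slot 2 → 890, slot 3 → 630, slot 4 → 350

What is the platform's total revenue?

Sorting advertisers: $8.60 (Brio) > $7.45 (Novara) > $6.60 (Zephyr) > $6.59 (Hale) > $6.51 (Apex) > …
Slot 1: Brio pays $7.45 × 950 = $7077.50
Slot 2: Novara pays $6.60 × 890 = $5874.00
Slot 3: Zephyr pays $6.59 × 630 = $4151.70
Slot 4: Hale pays $6.51 × 350 = $2278.50
Total = $19381.70

Total revenue: $19381.70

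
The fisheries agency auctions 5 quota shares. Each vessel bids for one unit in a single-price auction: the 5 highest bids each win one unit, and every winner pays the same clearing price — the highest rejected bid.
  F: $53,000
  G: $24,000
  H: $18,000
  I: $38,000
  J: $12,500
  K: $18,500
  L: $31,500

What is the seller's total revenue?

Ordering the bids: 53,000 (F), 38,000 (I), 31,500 (L), 24,000 (G), 18,500 (K), 18,000 (H), 12,500 (J)
Top 5: F, I, L, G, K.
Highest unsuccessful bid: $18,000 → clearing price.
Total revenue = 5 × $18,000 = $90,000.

Total revenue: $90,000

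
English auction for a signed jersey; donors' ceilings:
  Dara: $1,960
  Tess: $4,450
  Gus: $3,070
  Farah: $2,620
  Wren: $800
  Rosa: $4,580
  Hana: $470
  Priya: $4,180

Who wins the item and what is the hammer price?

Rosa wins at $4,450

Ascending (English) auction: the price rises until one bidder remains; the winner pays the price at which the last rival dropped out.
Sorting limits: 4,580 (Rosa) > 4,450 (Tess) > 4,180 (Priya) > 3,070 (Gus) > 2,620 (Farah) > 1,960 (Dara) > …
Tess is the last rival to drop out, at $4,450; Rosa remains and wins at that price.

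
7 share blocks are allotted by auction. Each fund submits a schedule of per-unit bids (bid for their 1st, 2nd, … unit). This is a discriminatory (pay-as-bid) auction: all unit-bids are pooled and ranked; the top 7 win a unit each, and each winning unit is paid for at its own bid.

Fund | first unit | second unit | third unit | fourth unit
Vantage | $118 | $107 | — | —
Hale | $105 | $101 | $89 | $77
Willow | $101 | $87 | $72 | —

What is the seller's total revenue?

Total revenue: $708

Merging the schedules and taking the best 7: 118 (Vantage-1), 107 (Vantage-2), 105 (Hale-1), 101 (Hale-2), 101 (Willow-1), 89 (Hale-3), 87 (Willow-2)
Next rejected bid: $77 (not a price — pay-as-bid).
Each winning unit pays its own bid.
Revenue = 118 + 107 + 105 + 101 + 101 + 89 + 87 = $708.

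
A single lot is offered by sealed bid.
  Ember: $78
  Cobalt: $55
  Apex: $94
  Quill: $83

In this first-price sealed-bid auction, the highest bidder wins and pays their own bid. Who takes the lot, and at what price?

Bids in order: 94 (Apex) > 83 (Quill) > 78 (Ember) > 55 (Cobalt)
Apex is highest → pays own bid, $94.

Apex pays $94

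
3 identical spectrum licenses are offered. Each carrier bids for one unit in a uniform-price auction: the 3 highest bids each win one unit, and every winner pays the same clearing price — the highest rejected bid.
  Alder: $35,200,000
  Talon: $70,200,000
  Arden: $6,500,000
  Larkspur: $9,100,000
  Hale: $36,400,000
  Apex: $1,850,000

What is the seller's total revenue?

Sorting: 70,200,000 (Talon), 36,400,000 (Hale), 35,200,000 (Alder), 9,100,000 (Larkspur), 6,500,000 (Arden), …
Winners (3 units): Talon, Hale, Alder.
Highest unsuccessful bid: $9,100,000 → clearing price.
Total revenue = 3 × $9,100,000 = $27,300,000.

Total revenue: $27,300,000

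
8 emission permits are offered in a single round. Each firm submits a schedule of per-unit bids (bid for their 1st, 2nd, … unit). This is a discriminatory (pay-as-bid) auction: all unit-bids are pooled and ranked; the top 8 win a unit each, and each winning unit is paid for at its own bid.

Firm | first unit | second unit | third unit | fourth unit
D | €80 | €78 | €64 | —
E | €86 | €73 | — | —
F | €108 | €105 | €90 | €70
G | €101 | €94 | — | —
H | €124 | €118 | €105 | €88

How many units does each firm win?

F 3, G 2, H 3

All unit-bids, highest first — top 8: 124 (H-1), 118 (H-2), 108 (F-1), 105 (F-2), 105 (H-3), 101 (G-1), 94 (G-2), 90 (F-3)
Next rejected bid: €88 (not a price — pay-as-bid).
Allocation: F 3, G 2, H 3.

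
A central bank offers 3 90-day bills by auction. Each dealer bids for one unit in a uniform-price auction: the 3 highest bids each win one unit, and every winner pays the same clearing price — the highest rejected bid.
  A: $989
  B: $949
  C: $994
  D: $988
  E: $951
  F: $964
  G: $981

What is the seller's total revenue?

Bids ranked high→low: 994 (C), 989 (A), 988 (D), 981 (G), 964 (F), …
The 3 highest are C, A, D.
First losing bid is G's $981, which sets the uniform price.
Total revenue = 3 × $981 = $2,943.

Total revenue: $2,943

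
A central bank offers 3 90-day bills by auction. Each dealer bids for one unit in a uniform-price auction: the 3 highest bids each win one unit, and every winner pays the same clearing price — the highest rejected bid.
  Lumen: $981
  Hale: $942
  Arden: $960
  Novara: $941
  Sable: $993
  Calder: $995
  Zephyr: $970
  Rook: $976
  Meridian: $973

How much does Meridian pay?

Meridian pays $0

Bids ranked high→low: 995 (Calder), 993 (Sable), 981 (Lumen), 976 (Rook), 973 (Meridian), …
The 3 highest are Calder, Sable, Lumen.
Clearing price = highest rejected bid = $976.
Meridian does not win → pays $0.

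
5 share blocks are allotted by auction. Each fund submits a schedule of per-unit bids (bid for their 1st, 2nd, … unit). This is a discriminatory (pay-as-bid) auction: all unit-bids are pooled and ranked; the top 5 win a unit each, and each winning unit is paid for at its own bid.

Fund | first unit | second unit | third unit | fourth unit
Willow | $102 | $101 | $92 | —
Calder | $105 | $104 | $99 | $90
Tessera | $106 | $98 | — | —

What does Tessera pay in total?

Pooled unit-bids ranked (top 5): 106 (Tessera-1), 105 (Calder-1), 104 (Calder-2), 102 (Willow-1), 101 (Willow-2)
Next rejected bid: $99 (not a price — pay-as-bid).
Tessera's winning unit-bids: 106 = $106.

Tessera pays $106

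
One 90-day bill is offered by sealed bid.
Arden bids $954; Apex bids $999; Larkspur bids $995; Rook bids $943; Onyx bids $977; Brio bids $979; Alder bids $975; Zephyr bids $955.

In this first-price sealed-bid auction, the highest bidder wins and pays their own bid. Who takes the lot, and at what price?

Rule: the highest bidder wins and pays their own bid.
Sorting bids: 999 (Apex) > 995 (Larkspur) > 979 (Brio) > 977 (Onyx) > 975 (Alder) > 955 (Zephyr) > …
First-price: Apex pays what they bid, $999.

Apex pays $999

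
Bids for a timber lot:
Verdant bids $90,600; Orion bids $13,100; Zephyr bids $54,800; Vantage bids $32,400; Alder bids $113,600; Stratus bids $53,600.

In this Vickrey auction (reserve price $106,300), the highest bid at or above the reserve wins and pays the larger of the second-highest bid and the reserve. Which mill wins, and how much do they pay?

Vickrey auction (reserve price $106,300): the highest bid at or above the reserve wins and pays the larger of the second-highest bid and the reserve.
Sorting bids: 113,600 (Alder) > 90,600 (Verdant) > 54,800 (Zephyr) > 53,600 (Stratus) > 32,400 (Vantage) > 13,100 (Orion)
Highest eligible bid: Alder at $113,600.
Second-highest bid $90,600 is below the reserve $106,300, so the reserve binds → payment $106,300.

Alder pays $106,300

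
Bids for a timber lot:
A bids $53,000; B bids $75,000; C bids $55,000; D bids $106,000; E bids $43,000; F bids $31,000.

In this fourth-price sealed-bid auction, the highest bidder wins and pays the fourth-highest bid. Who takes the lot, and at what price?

Sorting bids: 106,000 (D) > 75,000 (B) > 55,000 (C) > 53,000 (A) > 43,000 (E) > 31,000 (F)
D wins; payment is bid #4 in the ranking = $53,000.

D pays $53,000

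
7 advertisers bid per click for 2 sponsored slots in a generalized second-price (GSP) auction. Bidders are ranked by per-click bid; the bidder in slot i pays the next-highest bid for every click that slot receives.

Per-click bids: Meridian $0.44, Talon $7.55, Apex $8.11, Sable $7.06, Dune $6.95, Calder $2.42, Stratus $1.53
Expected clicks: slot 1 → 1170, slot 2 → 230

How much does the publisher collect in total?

Ranked by bid: $8.11 (Apex) > $7.55 (Talon) > $7.06 (Sable) > …
Slot 1: Apex pays $7.55 × 1170 = $8833.50
Slot 2: Talon pays $7.06 × 230 = $1623.80
Total = $10457.30

Total revenue: $10457.30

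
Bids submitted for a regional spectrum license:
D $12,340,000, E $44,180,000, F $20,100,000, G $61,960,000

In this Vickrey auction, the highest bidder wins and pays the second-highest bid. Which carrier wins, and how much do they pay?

G pays $44,180,000

Sorting bids: 61,960,000 (G) > 44,180,000 (E) > 20,100,000 (F) > 12,340,000 (D)
Second-price: G pays E's bid of $44,180,000.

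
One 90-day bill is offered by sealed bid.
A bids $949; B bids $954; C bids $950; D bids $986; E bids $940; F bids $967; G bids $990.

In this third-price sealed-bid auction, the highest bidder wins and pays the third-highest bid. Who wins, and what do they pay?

G pays $967

Bids in order: 990 (G) > 986 (D) > 967 (F) > 954 (B) > 950 (C) > 949 (A) > …
G wins; payment is bid #3 in the ranking = $967.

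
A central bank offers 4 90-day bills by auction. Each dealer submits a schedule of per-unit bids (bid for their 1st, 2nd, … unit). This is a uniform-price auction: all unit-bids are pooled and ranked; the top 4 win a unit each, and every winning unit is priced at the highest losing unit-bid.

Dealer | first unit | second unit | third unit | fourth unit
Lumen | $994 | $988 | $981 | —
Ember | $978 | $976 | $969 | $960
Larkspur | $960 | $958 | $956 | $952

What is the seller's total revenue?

Total revenue: $3,904

All unit-bids, highest first — top 4: 994 (Lumen-1), 988 (Lumen-2), 981 (Lumen-3), 978 (Ember-1)
First bid not allocated: $976.
Allocation: Ember 1, Lumen 3. Every unit priced at $976.
Revenue = 4 × 976 = $3,904.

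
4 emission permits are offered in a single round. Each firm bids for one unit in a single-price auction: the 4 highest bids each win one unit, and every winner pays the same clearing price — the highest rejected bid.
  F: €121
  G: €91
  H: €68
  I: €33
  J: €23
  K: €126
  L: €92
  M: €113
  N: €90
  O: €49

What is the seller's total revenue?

Bids ranked high→low: 126 (K), 121 (F), 113 (M), 92 (L), 91 (G), 90 (N), …
Top 4: K, F, M, L.
Highest unsuccessful bid: €91 → clearing price.
Total revenue = 4 × €91 = €364.

Total revenue: €364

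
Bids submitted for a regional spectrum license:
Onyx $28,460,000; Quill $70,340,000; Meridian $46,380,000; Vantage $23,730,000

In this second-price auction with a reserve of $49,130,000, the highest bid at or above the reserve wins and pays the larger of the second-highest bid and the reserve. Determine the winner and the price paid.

Rule: the highest bid at or above the reserve wins and pays the larger of the second-highest bid and the reserve.
Sorting bids: 70,340,000 (Quill) > 46,380,000 (Meridian) > 28,460,000 (Onyx) > 23,730,000 (Vantage)
Highest eligible bid: Quill at $70,340,000.
Second-highest bid $46,380,000 is below the reserve $49,130,000, so the reserve binds → payment $49,130,000.

Quill pays $49,130,000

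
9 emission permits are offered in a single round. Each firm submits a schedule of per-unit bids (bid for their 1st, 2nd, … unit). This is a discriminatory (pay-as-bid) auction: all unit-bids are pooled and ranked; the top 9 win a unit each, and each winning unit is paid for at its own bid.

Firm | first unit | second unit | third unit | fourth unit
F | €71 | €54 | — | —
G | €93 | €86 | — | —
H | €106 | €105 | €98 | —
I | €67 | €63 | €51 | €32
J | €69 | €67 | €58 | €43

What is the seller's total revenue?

Pooled unit-bids ranked (top 9): 106 (H-1), 105 (H-2), 98 (H-3), 93 (G-1), 86 (G-2), 71 (F-1), 69 (J-1), 67 (I-1), 67 (J-2)
Next rejected bid: €63 (not a price — pay-as-bid).
Each winning unit pays its own bid.
Revenue = 106 + 105 + 98 + 93 + 86 + 71 + 69 + 67 + 67 = €762.

Total revenue: €762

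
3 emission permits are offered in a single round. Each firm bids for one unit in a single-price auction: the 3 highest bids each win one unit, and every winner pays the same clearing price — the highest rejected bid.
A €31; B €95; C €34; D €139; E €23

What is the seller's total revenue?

Total revenue: €93

Bids ranked high→low: 139 (D), 95 (B), 34 (C), 31 (A), 23 (E)
The 3 highest are D, B, C.
Highest unsuccessful bid: €31 → clearing price.
Total revenue = 3 × €31 = €93.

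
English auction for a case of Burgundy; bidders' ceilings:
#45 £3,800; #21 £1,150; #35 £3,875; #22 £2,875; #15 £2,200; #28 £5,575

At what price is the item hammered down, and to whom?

Limits in order: 5,575 (#28) > 3,875 (#35) > 3,800 (#45) > 2,875 (#22) > 2,200 (#15) > 1,150 (#21)
Bidding ends when #35 exits at £3,875; #28 takes it.

#28 wins at £3,875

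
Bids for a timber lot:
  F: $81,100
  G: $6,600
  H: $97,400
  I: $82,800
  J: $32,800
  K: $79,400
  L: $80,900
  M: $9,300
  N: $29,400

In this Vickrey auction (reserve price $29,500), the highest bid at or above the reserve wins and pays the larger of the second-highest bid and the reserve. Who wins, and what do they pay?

H pays $82,800

Vickrey auction (reserve price $29,500): the highest bid at or above the reserve wins and pays the larger of the second-highest bid and the reserve.
Bids ranked: 97,400 (H) > 82,800 (I) > 81,100 (F) > 80,900 (L) > 79,400 (K) > 32,800 (J) > …
H has the top bid at or above the reserve ($97,400).
Second-highest bid $82,800 exceeds the reserve $29,500 → payment $82,800.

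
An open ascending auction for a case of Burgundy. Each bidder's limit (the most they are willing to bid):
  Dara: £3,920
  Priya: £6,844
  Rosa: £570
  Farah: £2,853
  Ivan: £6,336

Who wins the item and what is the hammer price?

Priya wins at £6,336

Sorting limits: 6,844 (Priya) > 6,336 (Ivan) > 3,920 (Dara) > 2,853 (Farah) > 570 (Rosa)
Once the price passes £6,336, only Priya is left; the hammer falls at Ivan's limit of £6,336.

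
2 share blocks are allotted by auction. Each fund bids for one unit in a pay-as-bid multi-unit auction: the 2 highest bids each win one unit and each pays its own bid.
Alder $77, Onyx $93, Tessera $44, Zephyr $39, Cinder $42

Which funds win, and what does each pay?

Onyx $93, Alder $77

Bids ranked high→low: 93 (Onyx), 77 (Alder), 44 (Tessera), 42 (Cinder), …
Winners (2 units): Onyx, Alder.
Each winner pays its own bid: Onyx $93, Alder $77.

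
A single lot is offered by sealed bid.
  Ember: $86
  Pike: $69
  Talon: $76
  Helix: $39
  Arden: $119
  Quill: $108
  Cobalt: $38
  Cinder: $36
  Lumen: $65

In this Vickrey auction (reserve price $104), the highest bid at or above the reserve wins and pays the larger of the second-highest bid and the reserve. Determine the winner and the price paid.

Arden pays $108

Bids ranked: 119 (Arden) > 108 (Quill) > 86 (Ember) > 76 (Talon) > 69 (Pike) > 65 (Lumen) > …
Arden has the top bid at or above the reserve ($119).
max(second-highest $108, reserve $104) = $108; the reserve does not bind.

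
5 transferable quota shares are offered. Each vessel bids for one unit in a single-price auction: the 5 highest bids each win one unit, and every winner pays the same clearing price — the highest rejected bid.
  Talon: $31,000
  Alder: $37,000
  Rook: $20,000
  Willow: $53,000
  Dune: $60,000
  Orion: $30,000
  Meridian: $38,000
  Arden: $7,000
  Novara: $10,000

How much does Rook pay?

Bids ranked high→low: 60,000 (Dune), 53,000 (Willow), 38,000 (Meridian), 37,000 (Alder), 31,000 (Talon), 30,000 (Orion), 20,000 (Rook), …
The 5 highest are Dune, Willow, Meridian, Alder, Talon.
Clearing price = highest rejected bid = $30,000.
Rook does not win → pays $0.

Rook pays $0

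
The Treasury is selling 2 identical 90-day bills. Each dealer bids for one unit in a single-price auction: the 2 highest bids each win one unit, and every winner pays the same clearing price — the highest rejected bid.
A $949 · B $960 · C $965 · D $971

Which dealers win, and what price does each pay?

D, C; each pays $960

Bids ranked high→low: 971 (D), 965 (C), 960 (B), 949 (A)
The 2 highest are D, C.
Highest unsuccessful bid: $960 → clearing price.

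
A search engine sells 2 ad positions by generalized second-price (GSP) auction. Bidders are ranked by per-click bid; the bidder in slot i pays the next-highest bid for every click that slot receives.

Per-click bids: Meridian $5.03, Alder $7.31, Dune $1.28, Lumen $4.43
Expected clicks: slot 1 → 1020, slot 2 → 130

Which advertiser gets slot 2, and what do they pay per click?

Sorting advertisers: $7.31 (Alder) > $5.03 (Meridian) > $4.43 (Lumen) > …
Slot 2 goes to the second-ranked bidder, Meridian, who pays the next bid down: $4.43/click.

Meridian; $4.43 per click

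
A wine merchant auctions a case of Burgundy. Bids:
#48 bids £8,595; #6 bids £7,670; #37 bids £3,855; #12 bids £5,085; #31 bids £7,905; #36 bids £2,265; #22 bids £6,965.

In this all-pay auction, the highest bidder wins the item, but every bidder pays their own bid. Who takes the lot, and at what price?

All-pay auction: the highest bidder wins the item, but every bidder pays their own bid.
Bids ranked: 8,595 (#48) > 7,905 (#31) > 7,670 (#6) > 6,965 (#22) > 5,085 (#12) > 3,855 (#37) > …
#48 is highest and takes the item; every bidder forfeits their bid.

#48 pays £8,595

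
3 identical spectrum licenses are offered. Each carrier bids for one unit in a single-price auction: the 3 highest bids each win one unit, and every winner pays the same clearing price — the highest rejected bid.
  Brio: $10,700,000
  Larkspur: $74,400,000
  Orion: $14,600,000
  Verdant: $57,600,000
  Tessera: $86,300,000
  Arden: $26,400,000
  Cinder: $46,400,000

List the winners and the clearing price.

Ordering the bids: 86,300,000 (Tessera), 74,400,000 (Larkspur), 57,600,000 (Verdant), 46,400,000 (Cinder), 26,400,000 (Arden), …
Top 3: Tessera, Larkspur, Verdant.
Highest unsuccessful bid: $46,400,000 → clearing price.

Tessera, Larkspur, Verdant; each pays $46,400,000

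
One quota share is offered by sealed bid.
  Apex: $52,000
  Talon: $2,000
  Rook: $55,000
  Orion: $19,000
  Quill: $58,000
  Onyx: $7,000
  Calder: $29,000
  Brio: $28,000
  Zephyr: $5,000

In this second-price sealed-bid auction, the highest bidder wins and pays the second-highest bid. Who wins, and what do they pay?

Sorting bids: 58,000 (Quill) > 55,000 (Rook) > 52,000 (Apex) > 29,000 (Calder) > 28,000 (Brio) > 19,000 (Orion) > …
Quill is highest; pays the second-highest bid, $55,000.

Quill pays $55,000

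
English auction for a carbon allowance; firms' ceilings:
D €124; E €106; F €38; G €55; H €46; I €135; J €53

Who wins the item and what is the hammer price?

I wins at €124

Rule: the price rises until one bidder remains; the winner pays the price at which the last rival dropped out.
Limits ranked: 135 (I) > 124 (D) > 106 (E) > 55 (G) > 53 (J) > 46 (H) > …
Bidding ends when D exits at €124; I takes it.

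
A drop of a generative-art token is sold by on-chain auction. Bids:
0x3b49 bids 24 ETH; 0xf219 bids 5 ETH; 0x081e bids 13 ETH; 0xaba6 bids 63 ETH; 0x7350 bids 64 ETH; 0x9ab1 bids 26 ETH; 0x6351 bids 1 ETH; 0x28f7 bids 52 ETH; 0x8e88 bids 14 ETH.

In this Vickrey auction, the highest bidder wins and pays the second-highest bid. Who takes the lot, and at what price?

0x7350 pays 63 ETH

Rule: the highest bidder wins and pays the second-highest bid.
Bids ranked: 64 (0x7350) > 63 (0xaba6) > 52 (0x28f7) > 26 (0x9ab1) > 24 (0x3b49) > 14 (0x8e88) > …
Second-price: 0x7350 pays 0xaba6's bid of 63 ETH.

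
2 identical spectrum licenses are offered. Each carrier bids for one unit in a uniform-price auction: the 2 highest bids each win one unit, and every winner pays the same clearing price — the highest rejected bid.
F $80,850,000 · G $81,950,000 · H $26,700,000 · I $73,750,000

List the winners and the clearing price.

G, F; each pays $73,750,000

Ordering the bids: 81,950,000 (G), 80,850,000 (F), 73,750,000 (I), 26,700,000 (H)
Top 2: G, F.
Highest unsuccessful bid: $73,750,000 → clearing price.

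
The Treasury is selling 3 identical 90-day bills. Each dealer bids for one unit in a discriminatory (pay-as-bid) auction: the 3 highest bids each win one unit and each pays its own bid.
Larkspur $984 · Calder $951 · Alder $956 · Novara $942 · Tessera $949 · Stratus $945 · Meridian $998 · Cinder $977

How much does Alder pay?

Alder pays $0

Sorting: 998 (Meridian), 984 (Larkspur), 977 (Cinder), 956 (Alder), 951 (Calder), …
The 3 highest are Meridian, Larkspur, Cinder.
Alder does not win → $0.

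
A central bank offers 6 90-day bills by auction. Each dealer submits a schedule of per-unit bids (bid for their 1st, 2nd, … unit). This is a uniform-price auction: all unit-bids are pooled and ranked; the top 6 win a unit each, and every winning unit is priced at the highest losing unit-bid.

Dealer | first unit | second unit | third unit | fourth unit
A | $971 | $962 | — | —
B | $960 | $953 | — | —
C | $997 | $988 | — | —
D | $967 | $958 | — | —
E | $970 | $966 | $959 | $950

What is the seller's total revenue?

Pooled unit-bids ranked (top 6): 997 (C-1), 988 (C-2), 971 (A-1), 970 (E-1), 967 (D-1), 966 (E-2)
The (k+1)-th unit-bid is $962.
Allocation: A 1, C 2, D 1, E 2. Every unit priced at $962.
Revenue = 6 × 962 = $5,772.

Total revenue: $5,772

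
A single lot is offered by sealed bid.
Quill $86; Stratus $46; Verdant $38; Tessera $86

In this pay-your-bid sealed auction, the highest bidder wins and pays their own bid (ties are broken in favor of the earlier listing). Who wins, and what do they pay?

Sorting bids: 86 (Quill) > 86 (Tessera) > 46 (Stratus) > 38 (Verdant)
Quill and Tessera tie at $86; tie-break gives it to Quill.
Quill has the highest bid and pays exactly that: $86.

Quill pays $86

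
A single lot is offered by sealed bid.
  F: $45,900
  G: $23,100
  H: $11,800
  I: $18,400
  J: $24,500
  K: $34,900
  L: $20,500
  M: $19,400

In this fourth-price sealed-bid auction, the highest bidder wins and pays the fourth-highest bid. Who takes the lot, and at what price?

F pays $23,100

Fourth-price sealed-bid auction: the highest bidder wins and pays the fourth-highest bid.
Sorting bids: 45,900 (F) > 34,900 (K) > 24,500 (J) > 23,100 (G) > 20,500 (L) > 19,400 (M) > …
F is highest; pays the fourth-highest bid, $23,100.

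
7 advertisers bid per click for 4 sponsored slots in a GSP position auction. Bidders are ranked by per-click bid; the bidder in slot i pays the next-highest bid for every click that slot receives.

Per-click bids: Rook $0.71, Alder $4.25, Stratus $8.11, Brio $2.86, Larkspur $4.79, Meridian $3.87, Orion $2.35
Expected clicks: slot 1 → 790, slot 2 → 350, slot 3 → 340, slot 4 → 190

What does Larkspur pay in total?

Larkspur pays $1487.50

Sorting advertisers: $8.11 (Stratus) > $4.79 (Larkspur) > $4.25 (Alder) > $3.87 (Meridian) > $2.86 (Brio) > …
Larkspur holds slot 2 → pays next bid $4.25 × 350 clicks = $1487.50.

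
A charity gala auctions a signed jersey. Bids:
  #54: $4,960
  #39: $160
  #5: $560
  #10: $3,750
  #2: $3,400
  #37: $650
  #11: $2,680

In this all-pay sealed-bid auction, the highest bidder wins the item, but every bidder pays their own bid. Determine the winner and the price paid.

Sorting bids: 4,960 (#54) > 3,750 (#10) > 3,400 (#2) > 2,680 (#11) > 650 (#37) > 560 (#5) > …
#54 is highest and takes the item; every bidder forfeits their bid.

#54 pays $4,960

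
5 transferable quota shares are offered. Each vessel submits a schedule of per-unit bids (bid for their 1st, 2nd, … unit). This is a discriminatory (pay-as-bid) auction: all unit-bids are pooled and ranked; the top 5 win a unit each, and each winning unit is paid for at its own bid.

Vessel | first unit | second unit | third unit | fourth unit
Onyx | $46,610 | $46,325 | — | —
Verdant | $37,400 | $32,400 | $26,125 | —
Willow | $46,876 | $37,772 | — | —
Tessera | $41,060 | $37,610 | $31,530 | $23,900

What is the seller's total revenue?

Merging the schedules and taking the best 5: 46,876 (Willow-1), 46,610 (Onyx-1), 46,325 (Onyx-2), 41,060 (Tessera-1), 37,772 (Willow-2)
Next rejected bid: $37,610 (not a price — pay-as-bid).
Each winning unit pays its own bid.
Revenue = 46,876 + 46,610 + 46,325 + 41,060 + 37,772 = $218,643.

Total revenue: $218,643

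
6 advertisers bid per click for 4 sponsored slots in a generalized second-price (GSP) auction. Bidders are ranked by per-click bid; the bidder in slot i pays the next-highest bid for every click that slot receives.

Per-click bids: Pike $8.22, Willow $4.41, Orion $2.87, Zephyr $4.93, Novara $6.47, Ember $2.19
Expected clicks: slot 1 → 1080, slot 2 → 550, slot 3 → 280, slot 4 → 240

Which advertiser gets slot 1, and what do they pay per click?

Ranked by bid: $8.22 (Pike) > $6.47 (Novara) > $4.93 (Zephyr) > $4.41 (Willow) > $2.87 (Orion) > …
Slot 1 goes to the first-ranked bidder, Pike, who pays the next bid down: $6.47/click.

Pike; $6.47 per click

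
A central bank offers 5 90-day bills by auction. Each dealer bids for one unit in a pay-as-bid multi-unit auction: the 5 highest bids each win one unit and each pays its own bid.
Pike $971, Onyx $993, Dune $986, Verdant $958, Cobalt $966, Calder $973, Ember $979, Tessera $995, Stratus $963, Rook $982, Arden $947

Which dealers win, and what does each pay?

Sorting: 995 (Tessera), 993 (Onyx), 986 (Dune), 982 (Rook), 979 (Ember), 973 (Calder), 971 (Pike), …
Top 5: Tessera, Onyx, Dune, Rook, Ember.
Each winner pays its own bid: Tessera $995, Onyx $993, Dune $986, Rook $982, Ember $979.

Tessera $995, Onyx $993, Dune $986, Rook $982, Ember $979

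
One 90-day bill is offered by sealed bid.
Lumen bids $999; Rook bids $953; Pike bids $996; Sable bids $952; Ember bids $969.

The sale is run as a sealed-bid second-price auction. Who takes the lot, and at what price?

Lumen pays $996

Rule: the highest bidder wins and pays the second-highest bid.
Bids in order: 999 (Lumen) > 996 (Pike) > 969 (Ember) > 953 (Rook) > 952 (Sable)
Second-price: Lumen pays Pike's bid of $996.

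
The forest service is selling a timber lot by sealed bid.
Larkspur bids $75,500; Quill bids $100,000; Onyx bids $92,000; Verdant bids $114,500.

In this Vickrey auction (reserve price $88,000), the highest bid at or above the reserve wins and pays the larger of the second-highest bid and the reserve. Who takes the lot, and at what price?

Verdant pays $100,000

Bids in order: 114,500 (Verdant) > 100,000 (Quill) > 92,000 (Onyx) > 75,500 (Larkspur)
Verdant has the top bid at or above the reserve ($114,500).
Second-highest bid $100,000 exceeds the reserve $88,000 → payment $100,000.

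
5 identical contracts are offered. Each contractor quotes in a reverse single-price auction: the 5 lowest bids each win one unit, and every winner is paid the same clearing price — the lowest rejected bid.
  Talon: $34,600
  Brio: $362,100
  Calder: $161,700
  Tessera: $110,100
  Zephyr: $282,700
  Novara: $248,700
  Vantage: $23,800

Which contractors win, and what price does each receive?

Vantage, Talon, Tessera, Calder, Novara; each is paid $282,700

Sorting: 23,800 (Vantage), 34,600 (Talon), 110,100 (Tessera), 161,700 (Calder), 248,700 (Novara), 282,700 (Zephyr), 362,100 (Brio)
Winners (5 units): Vantage, Talon, Tessera, Calder, Novara.
First losing bid is Zephyr's $282,700, which sets the uniform price.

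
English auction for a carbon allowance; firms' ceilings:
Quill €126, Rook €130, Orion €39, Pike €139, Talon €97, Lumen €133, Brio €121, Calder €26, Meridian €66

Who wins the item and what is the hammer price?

Limits ranked: 139 (Pike) > 133 (Lumen) > 130 (Rook) > 126 (Quill) > 121 (Brio) > 97 (Talon) > …
Once the price passes €133, only Pike is left; the hammer falls at Lumen's limit of €133.

Pike wins at €133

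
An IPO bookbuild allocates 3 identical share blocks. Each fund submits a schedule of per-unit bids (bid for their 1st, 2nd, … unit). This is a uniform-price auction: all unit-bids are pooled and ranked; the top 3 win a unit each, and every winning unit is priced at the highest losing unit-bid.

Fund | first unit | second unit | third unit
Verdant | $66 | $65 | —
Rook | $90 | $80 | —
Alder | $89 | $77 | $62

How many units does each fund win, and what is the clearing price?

Merging the schedules and taking the best 3: 90 (Rook-1), 89 (Alder-1), 80 (Rook-2)
First bid not allocated: $77.
Allocation: Alder 1, Rook 2.

Alder 1, Rook 2; clearing price $77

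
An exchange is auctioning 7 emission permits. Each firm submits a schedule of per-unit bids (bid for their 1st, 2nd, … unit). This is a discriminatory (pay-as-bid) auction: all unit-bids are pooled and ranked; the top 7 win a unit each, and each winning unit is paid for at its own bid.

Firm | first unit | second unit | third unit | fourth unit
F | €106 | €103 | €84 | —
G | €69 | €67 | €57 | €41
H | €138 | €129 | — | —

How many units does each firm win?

All unit-bids, highest first — top 7: 138 (H-1), 129 (H-2), 106 (F-1), 103 (F-2), 84 (F-3), 69 (G-1), 67 (G-2)
Next rejected bid: €57 (not a price — pay-as-bid).
Allocation: F 3, G 2, H 2.

F 3, G 2, H 2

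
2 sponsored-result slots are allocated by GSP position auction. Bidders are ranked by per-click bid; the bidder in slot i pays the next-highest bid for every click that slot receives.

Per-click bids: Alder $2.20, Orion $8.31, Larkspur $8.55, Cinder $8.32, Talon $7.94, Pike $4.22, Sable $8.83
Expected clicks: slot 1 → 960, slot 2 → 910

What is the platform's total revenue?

Sorting advertisers: $8.83 (Sable) > $8.55 (Larkspur) > $8.32 (Cinder) > …
Slot 1: Sable pays $8.55 × 960 = $8208.00
Slot 2: Larkspur pays $8.32 × 910 = $7571.20
Total = $15779.20

Total revenue: $15779.20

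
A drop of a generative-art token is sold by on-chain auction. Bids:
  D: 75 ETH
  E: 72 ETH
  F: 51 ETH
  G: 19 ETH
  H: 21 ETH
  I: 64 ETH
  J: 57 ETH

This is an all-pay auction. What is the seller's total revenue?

Total revenue: 359 ETH

Bids in order: 75 (D) > 72 (E) > 64 (I) > 57 (J) > 51 (F) > 21 (H) > …
Every bidder forfeits their bid regardless of winning.
Revenue = 75 + 72 + 51 + 19 + 21 + 64 + 57 = 359 ETH.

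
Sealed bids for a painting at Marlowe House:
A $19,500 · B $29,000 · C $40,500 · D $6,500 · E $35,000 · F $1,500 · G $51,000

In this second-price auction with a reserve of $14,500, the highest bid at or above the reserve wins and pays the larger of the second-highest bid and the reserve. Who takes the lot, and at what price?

Bids ranked: 51,000 (G) > 40,500 (C) > 35,000 (E) > 29,000 (B) > 19,500 (A) > 6,500 (D) > …
G has the top bid at or above the reserve ($51,000).
max(second-highest $40,500, reserve $14,500) = $40,500; the reserve does not bind.

G pays $40,500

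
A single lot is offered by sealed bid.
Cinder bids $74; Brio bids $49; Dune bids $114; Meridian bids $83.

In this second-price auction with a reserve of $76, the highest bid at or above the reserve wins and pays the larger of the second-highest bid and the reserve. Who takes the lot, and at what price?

Dune pays $83

Bids in order: 114 (Dune) > 83 (Meridian) > 74 (Cinder) > 49 (Brio)
Highest eligible bid: Dune at $114.
Second-highest bid $83 exceeds the reserve $76 → payment $83.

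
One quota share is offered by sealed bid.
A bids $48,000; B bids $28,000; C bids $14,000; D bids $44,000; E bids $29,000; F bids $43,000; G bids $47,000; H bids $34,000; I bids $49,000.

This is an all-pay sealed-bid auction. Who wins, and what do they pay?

I pays $49,000

Sorting bids: 49,000 (I) > 48,000 (A) > 47,000 (G) > 44,000 (D) > 43,000 (F) > 34,000 (H) > …
I is highest and takes the item; every bidder forfeits their bid.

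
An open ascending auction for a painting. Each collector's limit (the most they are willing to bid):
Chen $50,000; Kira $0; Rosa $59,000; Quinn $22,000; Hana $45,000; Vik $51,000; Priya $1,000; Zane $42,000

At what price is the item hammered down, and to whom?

Limits in order: 59,000 (Rosa) > 51,000 (Vik) > 50,000 (Chen) > 45,000 (Hana) > 42,000 (Zane) > 22,000 (Quinn) > …
Once the price passes $51,000, only Rosa is left; the hammer falls at Vik's limit of $51,000.

Rosa wins at $51,000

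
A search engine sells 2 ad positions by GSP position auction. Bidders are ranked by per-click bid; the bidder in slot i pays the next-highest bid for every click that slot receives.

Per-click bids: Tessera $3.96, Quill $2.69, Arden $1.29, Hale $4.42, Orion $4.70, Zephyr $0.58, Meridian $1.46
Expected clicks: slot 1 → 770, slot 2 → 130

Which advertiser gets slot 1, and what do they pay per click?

Orion; $4.42 per click

Ranked by bid: $4.70 (Orion) > $4.42 (Hale) > $3.96 (Tessera) > …
Slot 1 goes to the first-ranked bidder, Orion, who pays the next bid down: $4.42/click.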